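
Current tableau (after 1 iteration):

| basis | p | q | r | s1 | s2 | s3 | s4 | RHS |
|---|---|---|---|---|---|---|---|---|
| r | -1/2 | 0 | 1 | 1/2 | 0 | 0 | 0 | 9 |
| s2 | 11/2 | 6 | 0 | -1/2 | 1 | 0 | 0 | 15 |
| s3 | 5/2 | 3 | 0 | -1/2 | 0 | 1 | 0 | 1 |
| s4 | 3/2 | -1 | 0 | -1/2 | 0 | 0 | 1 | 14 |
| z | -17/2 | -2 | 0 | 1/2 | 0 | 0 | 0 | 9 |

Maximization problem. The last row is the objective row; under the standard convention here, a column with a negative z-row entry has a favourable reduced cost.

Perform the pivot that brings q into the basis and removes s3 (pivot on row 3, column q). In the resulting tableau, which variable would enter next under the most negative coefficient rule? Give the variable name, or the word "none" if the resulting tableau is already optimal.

p

Pivot element 3. New z-row = old z-row − (-2)·(row 3/3).
Updated z-row coefficients: p: -41/6, q: 0, r: 0, s1: 1/6, s2: 0, s3: 2/3, s4: 0.
The most negative is -41/6 in column p, so p would enter next.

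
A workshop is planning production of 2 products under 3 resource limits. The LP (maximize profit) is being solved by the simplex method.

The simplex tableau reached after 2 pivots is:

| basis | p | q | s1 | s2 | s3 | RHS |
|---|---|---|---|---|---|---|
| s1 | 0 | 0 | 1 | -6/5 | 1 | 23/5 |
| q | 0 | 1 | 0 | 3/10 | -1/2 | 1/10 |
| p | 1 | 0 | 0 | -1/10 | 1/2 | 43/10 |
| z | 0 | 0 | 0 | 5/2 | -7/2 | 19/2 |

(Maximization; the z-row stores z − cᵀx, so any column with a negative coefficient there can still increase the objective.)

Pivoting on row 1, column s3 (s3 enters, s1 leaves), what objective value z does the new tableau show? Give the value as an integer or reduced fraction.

Minimum ratio for s3: (23/5)/1 = 23/5.
z changes by −(z-row coeff of s3)·ratio = −(-7/2)·(23/5) = 161/10.
New z = 19/2 + (161/10) = 128/5.

128/5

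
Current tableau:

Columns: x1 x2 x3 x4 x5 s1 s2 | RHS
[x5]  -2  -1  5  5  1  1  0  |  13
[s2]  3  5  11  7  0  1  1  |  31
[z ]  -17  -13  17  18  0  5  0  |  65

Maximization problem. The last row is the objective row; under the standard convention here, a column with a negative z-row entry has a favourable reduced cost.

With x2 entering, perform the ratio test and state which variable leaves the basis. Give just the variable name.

s2

Ratios: row 1 (x5): entry -1 ≤ 0, skip; row 2 (s2): 31/5 = 31/5.
Minimum ratio 31/5 is in the s2 row, so s2 leaves.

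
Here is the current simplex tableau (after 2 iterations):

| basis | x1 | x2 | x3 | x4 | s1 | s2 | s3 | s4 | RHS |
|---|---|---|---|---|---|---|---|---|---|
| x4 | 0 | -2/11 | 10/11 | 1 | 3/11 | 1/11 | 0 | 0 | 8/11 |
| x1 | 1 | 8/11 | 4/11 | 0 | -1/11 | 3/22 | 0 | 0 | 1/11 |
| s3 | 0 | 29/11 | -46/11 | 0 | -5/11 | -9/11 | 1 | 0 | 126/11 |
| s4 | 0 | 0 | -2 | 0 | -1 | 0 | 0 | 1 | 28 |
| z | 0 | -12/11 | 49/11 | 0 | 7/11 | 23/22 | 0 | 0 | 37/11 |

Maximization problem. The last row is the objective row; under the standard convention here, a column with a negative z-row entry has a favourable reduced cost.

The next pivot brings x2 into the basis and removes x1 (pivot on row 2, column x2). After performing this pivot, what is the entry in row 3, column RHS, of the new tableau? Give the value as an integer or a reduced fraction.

Pivot element is row 2, column x2: 8/11.
Normalize row 2: new (row 2, RHS) = (1/11)/(8/11) = 1/8.
row 3 ← row 3 − (29/11)·(new row 2): 126/11 − (29/11)·(1/8) = 89/8.

89/8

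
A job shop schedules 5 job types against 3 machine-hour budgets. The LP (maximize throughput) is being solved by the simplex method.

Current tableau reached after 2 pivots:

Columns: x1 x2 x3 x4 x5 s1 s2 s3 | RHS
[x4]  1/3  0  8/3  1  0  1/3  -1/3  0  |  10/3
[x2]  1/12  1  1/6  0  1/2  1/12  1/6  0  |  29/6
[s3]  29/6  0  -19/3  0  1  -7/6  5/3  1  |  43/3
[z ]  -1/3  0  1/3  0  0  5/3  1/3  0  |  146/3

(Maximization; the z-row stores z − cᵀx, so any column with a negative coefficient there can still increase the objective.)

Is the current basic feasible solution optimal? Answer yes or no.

no

Column x1 has objective-row coefficient -1/3, which is negative; an improving pivot exists, so not yet optimal.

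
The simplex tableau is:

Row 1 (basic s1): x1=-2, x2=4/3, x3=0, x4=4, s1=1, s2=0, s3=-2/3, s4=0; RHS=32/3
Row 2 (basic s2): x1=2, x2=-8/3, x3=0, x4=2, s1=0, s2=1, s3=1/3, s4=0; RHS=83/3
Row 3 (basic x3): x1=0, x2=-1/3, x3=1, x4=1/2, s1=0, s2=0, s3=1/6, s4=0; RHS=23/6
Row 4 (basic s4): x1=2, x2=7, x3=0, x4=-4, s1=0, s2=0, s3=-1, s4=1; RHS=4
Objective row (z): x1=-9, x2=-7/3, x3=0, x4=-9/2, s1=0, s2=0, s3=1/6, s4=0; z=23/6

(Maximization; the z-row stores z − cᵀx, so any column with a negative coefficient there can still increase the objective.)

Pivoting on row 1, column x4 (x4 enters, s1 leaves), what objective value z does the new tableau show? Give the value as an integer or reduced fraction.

95/6

Minimum ratio for x4: (32/3)/4 = 8/3.
z changes by −(z-row coeff of x4)·ratio = −(-9/2)·(8/3) = 12.
New z = 23/6 + 12 = 95/6.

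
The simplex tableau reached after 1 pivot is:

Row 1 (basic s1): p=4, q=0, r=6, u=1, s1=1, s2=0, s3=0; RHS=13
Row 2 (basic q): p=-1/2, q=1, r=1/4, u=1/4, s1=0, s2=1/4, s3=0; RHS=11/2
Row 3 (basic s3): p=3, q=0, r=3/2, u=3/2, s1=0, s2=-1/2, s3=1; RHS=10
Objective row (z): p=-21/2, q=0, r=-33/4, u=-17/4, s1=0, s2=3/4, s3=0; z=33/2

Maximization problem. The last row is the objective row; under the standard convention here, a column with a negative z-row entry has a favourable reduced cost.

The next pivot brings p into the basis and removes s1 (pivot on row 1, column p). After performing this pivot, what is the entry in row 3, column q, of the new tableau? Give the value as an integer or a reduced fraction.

Pivot element is row 1, column p: 4.
Normalize row 1: new (row 1, q) = 0/4 = 0.
row 3 ← row 3 − 3·(new row 1): 0 − 3·0 = 0.

0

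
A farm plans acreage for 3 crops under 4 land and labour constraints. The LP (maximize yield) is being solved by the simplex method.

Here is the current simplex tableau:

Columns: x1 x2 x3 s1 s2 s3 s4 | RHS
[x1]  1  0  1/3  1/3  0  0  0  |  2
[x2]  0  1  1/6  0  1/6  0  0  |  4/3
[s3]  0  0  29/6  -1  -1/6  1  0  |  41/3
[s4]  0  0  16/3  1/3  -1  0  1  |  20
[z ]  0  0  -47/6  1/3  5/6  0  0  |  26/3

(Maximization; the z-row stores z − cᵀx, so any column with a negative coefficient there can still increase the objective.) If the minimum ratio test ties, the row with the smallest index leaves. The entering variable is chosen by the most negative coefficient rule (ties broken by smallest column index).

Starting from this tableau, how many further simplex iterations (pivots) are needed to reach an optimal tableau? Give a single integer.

2

pivot: x3 in, s3 out → z = 2681/87
pivot: s1 in, x1 out → z = 171/5
No improving column remains; optimal.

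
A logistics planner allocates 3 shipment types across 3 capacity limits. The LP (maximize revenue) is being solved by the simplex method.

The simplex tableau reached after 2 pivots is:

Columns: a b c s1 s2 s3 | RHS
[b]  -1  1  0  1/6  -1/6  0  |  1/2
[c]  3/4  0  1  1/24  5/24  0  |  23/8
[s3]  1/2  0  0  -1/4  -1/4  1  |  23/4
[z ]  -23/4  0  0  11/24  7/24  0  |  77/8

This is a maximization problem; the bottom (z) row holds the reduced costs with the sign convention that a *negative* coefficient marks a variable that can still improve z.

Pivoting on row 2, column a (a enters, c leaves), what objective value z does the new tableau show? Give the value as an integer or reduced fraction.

95/3

Minimum ratio for a: (23/8)/(3/4) = 23/6.
z changes by −(z-row coeff of a)·ratio = −(-23/4)·(23/6) = 529/24.
New z = 77/8 + (529/24) = 95/3.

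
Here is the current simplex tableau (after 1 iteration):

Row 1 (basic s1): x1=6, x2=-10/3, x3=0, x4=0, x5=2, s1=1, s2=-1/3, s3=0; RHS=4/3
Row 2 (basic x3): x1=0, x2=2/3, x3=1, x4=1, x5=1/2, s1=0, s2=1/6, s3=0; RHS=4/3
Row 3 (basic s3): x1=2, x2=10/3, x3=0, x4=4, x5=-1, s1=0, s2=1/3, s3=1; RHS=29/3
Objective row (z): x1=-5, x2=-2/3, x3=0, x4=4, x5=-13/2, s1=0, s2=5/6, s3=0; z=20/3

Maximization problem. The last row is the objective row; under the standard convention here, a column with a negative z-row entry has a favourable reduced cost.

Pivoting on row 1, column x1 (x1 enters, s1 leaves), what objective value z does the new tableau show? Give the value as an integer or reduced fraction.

70/9

Minimum ratio for x1: (4/3)/6 = 2/9.
z changes by −(z-row coeff of x1)·ratio = −(-5)·(2/9) = 10/9.
New z = 20/3 + (10/9) = 70/9.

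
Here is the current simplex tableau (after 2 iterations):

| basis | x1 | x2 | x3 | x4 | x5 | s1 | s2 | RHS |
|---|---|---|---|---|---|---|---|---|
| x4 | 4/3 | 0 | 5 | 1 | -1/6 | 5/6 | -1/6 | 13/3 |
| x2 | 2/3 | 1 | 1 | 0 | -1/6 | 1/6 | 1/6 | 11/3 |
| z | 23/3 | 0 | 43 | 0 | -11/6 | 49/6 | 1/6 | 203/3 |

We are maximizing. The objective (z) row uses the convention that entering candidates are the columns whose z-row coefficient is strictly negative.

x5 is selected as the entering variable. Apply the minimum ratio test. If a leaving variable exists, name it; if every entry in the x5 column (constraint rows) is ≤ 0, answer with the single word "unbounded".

x5-column entries: row 1: -1/6, row 2: -1/6. All ≤ 0, so x5 can increase without bound; the LP is unbounded in this direction.

unbounded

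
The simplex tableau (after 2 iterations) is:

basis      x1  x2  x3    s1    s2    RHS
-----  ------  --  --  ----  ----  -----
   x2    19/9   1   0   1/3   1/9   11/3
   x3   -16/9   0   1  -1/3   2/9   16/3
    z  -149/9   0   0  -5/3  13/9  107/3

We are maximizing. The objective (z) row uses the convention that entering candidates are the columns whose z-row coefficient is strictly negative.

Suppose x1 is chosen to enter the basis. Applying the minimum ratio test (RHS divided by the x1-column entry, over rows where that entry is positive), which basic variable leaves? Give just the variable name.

x2

Ratios: row 1 (x2): (11/3)/(19/9) = 33/19; row 2 (x3): entry -16/9 ≤ 0, skip.
Minimum ratio 33/19 is in the x2 row, so x2 leaves.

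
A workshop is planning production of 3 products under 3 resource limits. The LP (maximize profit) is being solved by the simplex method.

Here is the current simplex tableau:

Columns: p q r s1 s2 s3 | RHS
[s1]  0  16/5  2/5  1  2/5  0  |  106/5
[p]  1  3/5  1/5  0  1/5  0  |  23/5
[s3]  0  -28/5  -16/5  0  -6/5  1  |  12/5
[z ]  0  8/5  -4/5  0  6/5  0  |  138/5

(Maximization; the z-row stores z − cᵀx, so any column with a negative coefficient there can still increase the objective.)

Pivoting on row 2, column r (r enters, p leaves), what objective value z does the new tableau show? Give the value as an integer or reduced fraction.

46

Minimum ratio for r: (23/5)/(1/5) = 23.
z changes by −(z-row coeff of r)·ratio = −(-4/5)·23 = 92/5.
New z = 138/5 + (92/5) = 46.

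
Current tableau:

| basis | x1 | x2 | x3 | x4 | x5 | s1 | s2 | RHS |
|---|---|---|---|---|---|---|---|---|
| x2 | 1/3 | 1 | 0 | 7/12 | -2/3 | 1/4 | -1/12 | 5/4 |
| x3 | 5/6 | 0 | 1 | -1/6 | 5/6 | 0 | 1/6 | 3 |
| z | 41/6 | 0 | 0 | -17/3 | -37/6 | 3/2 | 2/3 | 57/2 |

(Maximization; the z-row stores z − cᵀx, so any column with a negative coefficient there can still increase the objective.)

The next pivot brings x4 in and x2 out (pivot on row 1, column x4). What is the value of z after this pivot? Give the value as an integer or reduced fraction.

Minimum ratio for x4: (5/4)/(7/12) = 15/7.
z changes by −(z-row coeff of x4)·ratio = −(-17/3)·(15/7) = 85/7.
New z = 57/2 + (85/7) = 569/14.

569/14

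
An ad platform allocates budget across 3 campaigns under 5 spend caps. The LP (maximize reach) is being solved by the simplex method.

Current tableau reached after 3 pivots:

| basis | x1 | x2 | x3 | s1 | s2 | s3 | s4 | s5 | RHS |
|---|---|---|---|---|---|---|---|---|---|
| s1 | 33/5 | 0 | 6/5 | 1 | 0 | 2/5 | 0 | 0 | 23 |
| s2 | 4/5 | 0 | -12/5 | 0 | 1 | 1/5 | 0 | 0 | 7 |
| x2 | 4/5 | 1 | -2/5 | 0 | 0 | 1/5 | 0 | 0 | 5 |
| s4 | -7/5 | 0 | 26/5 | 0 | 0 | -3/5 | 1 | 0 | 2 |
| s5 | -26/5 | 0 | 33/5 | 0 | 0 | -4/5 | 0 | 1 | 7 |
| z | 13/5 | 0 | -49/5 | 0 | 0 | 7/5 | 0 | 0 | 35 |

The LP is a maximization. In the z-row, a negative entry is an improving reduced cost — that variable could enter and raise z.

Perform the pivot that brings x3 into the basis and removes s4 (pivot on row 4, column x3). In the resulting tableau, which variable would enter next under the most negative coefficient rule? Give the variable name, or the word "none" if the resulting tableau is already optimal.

Pivot element 26/5. New z-row = old z-row − (-49/5)·(row 4/(26/5)).
Updated z-row coefficients: x1: -1/26, x2: 0, x3: 0, s1: 0, s2: 0, s3: 7/26, s4: 49/26, s5: 0.
The most negative is -1/26 in column x1, so x1 would enter next.

x1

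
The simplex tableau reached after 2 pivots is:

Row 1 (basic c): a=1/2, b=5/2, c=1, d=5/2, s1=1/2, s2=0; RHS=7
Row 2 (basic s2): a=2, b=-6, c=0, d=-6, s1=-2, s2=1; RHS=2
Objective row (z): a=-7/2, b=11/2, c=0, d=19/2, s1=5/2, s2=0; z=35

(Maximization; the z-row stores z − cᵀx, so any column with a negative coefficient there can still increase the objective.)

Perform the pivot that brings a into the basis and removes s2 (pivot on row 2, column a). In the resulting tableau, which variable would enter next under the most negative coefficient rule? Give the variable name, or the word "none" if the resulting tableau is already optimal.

Pivot element 2. New z-row = old z-row − (-7/2)·(row 2/2).
Updated z-row coefficients: a: 0, b: -5, c: 0, d: -1, s1: -1, s2: 7/4.
The most negative is -5 in column b, so b would enter next.

b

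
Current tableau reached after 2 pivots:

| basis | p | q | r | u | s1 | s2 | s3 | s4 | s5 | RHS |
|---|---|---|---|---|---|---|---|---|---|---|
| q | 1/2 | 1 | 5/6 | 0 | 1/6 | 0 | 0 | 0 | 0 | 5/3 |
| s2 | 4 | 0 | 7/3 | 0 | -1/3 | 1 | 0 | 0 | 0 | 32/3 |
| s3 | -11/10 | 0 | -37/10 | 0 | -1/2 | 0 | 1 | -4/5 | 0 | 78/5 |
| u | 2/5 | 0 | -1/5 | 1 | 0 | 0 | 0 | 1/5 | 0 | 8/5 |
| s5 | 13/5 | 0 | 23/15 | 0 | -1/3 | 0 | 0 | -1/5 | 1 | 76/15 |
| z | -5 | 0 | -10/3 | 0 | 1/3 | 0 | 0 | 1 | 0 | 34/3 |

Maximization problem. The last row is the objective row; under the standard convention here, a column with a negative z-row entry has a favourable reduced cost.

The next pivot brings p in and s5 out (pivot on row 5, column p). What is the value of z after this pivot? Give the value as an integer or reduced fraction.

274/13

Minimum ratio for p: (76/15)/(13/5) = 76/39.
z changes by −(z-row coeff of p)·ratio = −(-5)·(76/39) = 380/39.
New z = 34/3 + (380/39) = 274/13.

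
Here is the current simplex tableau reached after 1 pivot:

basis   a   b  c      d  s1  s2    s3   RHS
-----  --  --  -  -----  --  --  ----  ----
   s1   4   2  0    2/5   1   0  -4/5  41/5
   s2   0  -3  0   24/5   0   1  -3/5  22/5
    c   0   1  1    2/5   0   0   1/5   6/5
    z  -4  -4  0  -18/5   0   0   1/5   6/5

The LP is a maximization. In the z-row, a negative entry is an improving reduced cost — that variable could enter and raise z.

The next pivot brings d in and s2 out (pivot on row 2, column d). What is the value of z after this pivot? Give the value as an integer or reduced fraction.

9/2

Minimum ratio for d: (22/5)/(24/5) = 11/12.
z changes by −(z-row coeff of d)·ratio = −(-18/5)·(11/12) = 33/10.
New z = 6/5 + (33/10) = 9/2.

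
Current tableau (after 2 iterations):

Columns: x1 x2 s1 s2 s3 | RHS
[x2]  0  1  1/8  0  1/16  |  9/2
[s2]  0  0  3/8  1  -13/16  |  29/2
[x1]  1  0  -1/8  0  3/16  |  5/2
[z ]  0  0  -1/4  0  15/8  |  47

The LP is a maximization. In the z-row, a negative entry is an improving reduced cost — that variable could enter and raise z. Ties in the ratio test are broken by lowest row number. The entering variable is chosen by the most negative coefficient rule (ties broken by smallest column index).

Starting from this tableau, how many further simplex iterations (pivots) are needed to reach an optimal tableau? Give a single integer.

1

pivot: s1 in, x2 out → z = 56
No improving column remains; optimal.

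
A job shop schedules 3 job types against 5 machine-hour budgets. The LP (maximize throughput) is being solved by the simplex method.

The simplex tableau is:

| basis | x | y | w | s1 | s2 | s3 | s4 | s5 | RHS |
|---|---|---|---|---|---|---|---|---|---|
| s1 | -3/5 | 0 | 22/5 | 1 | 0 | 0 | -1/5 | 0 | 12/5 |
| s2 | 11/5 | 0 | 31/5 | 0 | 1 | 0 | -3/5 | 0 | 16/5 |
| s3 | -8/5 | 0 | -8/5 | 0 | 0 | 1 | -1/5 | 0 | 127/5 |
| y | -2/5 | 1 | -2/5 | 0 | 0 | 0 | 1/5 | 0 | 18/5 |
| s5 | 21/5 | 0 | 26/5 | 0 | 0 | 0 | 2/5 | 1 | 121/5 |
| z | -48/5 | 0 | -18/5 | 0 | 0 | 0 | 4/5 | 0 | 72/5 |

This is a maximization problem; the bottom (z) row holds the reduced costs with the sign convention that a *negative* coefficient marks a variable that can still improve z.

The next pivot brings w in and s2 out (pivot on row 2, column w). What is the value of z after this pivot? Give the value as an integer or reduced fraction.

Minimum ratio for w: (16/5)/(31/5) = 16/31.
z changes by −(z-row coeff of w)·ratio = −(-18/5)·(16/31) = 288/155.
New z = 72/5 + (288/155) = 504/31.

504/31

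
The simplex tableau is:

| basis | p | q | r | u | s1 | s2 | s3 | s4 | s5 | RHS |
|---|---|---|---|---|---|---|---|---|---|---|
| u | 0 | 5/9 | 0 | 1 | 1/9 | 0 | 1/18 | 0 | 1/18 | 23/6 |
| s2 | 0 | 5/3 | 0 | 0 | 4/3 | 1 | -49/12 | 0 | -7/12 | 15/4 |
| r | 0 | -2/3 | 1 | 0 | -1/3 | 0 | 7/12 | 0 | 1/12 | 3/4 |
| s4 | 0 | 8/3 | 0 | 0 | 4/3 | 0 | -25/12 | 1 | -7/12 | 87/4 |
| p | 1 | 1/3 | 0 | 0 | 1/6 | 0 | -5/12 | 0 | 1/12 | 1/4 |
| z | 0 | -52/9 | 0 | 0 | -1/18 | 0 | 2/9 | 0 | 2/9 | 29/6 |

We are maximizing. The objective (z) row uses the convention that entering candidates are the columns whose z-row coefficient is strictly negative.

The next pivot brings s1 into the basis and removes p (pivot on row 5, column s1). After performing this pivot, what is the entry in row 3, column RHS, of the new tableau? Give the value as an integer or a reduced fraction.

Pivot element is row 5, column s1: 1/6.
Normalize row 5: new (row 5, RHS) = (1/4)/(1/6) = 3/2.
row 3 ← row 3 − (-1/3)·(new row 5): 3/4 − (-1/3)·(3/2) = 5/4.

5/4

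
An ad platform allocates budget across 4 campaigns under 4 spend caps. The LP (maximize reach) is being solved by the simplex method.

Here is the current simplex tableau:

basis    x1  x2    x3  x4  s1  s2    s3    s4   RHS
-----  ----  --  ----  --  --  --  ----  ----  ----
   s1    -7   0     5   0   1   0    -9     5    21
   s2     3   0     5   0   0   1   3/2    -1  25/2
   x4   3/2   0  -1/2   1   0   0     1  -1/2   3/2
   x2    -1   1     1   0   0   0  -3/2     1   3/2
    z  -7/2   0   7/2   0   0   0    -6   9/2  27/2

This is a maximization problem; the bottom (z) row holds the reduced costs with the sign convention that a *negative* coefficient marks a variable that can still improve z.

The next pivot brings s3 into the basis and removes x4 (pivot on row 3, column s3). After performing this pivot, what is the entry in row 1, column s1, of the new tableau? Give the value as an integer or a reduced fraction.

Pivot element is row 3, column s3: 1.
Normalize row 3: new (row 3, s1) = 0/1 = 0.
row 1 ← row 1 − (-9)·(new row 3): 1 − (-9)·0 = 1.

1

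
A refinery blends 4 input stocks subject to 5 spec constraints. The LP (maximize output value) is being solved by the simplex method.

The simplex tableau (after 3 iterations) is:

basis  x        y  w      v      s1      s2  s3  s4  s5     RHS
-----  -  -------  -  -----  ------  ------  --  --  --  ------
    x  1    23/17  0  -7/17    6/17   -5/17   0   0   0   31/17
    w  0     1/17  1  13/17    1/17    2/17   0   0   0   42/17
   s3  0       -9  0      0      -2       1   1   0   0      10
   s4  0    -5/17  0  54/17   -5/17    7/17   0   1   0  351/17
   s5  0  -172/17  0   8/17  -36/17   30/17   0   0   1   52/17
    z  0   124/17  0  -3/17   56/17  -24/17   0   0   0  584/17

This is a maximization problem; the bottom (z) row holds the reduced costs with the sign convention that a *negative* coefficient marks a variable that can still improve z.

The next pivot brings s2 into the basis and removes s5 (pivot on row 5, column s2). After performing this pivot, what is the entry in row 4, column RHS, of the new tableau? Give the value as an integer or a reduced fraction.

299/15

Pivot element is row 5, column s2: 30/17.
Normalize row 5: new (row 5, RHS) = (52/17)/(30/17) = 26/15.
row 4 ← row 4 − (7/17)·(new row 5): 351/17 − (7/17)·(26/15) = 299/15.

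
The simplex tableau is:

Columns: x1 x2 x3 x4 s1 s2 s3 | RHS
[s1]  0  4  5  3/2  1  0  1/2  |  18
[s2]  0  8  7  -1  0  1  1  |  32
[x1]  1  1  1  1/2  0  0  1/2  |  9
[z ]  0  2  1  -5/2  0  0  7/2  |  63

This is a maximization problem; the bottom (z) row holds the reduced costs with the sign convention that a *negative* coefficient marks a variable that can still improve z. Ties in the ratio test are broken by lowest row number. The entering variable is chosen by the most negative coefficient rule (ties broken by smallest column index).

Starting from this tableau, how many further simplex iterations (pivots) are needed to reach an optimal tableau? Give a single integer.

1

pivot: x4 in, s1 out → z = 93
No improving column remains; optimal.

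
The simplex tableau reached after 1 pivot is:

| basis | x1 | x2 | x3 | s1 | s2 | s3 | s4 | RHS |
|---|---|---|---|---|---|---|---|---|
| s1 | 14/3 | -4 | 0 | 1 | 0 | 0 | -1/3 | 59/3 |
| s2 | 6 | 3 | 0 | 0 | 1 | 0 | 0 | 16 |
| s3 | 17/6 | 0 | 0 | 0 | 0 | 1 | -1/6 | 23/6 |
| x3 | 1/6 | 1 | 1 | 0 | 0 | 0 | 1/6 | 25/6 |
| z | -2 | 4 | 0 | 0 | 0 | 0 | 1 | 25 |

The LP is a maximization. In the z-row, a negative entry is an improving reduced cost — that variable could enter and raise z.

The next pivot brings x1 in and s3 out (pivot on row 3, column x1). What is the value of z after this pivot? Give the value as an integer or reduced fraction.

471/17

Minimum ratio for x1: (23/6)/(17/6) = 23/17.
z changes by −(z-row coeff of x1)·ratio = −(-2)·(23/17) = 46/17.
New z = 25 + (46/17) = 471/17.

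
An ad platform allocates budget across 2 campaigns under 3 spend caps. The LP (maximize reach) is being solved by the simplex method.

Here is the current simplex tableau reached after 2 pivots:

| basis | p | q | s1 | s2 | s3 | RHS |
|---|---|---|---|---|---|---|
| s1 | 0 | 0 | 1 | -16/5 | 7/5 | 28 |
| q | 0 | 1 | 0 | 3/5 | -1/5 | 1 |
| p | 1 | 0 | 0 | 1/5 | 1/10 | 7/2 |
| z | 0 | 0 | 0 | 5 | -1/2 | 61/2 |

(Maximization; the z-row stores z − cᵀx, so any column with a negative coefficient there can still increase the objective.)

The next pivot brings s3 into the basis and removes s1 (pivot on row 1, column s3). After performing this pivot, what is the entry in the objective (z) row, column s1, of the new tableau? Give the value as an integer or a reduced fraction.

5/14

Pivot element is row 1, column s3: 7/5.
Normalize row 1: new (row 1, s1) = 1/(7/5) = 5/7.
z-row ← z-row − (-1/2)·(new row 1): 0 − (-1/2)·(5/7) = 5/14.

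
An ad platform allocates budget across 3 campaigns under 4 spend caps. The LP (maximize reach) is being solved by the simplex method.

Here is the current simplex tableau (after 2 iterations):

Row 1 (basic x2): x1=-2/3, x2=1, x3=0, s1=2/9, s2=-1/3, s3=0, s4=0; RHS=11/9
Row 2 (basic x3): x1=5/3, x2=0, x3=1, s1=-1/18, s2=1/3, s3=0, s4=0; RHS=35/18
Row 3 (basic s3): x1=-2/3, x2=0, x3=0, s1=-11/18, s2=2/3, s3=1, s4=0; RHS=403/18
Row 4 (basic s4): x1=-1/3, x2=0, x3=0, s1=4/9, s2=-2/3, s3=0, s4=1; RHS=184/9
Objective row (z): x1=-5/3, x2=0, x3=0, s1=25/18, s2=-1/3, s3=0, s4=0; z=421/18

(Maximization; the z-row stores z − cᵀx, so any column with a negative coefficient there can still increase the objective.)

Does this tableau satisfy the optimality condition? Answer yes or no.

no

Column x1 has objective-row coefficient -5/3, which is negative; an improving pivot exists, so not yet optimal.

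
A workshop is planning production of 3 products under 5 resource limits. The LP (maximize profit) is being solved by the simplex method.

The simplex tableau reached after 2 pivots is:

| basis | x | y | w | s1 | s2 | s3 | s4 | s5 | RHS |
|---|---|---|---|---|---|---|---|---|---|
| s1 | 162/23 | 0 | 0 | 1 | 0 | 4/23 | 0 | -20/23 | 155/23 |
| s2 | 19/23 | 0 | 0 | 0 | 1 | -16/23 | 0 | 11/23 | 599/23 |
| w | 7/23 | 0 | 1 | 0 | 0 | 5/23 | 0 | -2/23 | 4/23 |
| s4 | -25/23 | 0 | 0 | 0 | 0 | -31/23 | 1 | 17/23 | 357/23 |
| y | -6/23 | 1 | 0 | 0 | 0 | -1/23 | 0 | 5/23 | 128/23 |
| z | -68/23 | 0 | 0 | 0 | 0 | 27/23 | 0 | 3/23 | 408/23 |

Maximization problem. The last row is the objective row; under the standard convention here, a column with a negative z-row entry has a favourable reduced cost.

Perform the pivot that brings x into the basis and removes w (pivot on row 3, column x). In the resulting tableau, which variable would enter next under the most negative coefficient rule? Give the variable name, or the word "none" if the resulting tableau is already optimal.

s5

Pivot element 7/23. New z-row = old z-row − (-68/23)·(row 3/(7/23)).
Updated z-row coefficients: x: 0, y: 0, w: 68/7, s1: 0, s2: 0, s3: 23/7, s4: 0, s5: -5/7.
The most negative is -5/7 in column s5, so s5 would enter next.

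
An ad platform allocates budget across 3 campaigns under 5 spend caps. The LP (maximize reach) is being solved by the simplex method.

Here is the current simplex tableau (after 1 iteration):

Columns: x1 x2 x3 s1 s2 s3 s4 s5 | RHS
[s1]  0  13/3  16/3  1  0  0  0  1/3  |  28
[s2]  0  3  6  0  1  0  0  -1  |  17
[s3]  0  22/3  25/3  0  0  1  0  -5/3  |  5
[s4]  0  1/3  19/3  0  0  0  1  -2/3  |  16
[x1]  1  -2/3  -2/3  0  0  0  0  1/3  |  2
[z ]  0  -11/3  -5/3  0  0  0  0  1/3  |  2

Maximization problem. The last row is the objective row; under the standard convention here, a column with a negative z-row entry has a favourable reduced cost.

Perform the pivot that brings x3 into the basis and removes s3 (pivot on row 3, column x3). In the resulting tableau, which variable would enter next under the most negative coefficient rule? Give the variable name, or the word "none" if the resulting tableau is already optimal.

Pivot element 25/3. New z-row = old z-row − (-5/3)·(row 3/(25/3)).
Updated z-row coefficients: x1: 0, x2: -11/5, x3: 0, s1: 0, s2: 0, s3: 1/5, s4: 0, s5: 0.
The most negative is -11/5 in column x2, so x2 would enter next.

x2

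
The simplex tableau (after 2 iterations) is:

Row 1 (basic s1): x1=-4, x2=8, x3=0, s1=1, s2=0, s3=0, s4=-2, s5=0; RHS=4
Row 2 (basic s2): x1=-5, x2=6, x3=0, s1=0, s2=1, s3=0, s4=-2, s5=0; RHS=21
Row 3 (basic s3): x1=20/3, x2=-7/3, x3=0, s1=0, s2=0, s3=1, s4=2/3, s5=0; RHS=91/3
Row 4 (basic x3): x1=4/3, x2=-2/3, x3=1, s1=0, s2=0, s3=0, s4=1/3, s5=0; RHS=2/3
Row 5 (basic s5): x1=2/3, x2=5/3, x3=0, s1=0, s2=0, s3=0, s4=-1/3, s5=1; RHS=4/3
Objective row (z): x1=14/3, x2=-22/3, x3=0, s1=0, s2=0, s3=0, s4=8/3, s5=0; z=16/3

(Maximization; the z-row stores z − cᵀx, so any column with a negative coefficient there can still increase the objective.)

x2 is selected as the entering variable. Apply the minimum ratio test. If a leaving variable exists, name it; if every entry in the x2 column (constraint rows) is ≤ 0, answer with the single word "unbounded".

Ratios: row 1 (s1): 4/8 = 1/2; row 2 (s2): 21/6 = 7/2; row 3 (s3): entry -7/3 ≤ 0, skip; row 4 (x3): entry -2/3 ≤ 0, skip; row 5 (s5): (4/3)/(5/3) = 4/5.
Minimum ratio is in the s1 row, so s1 leaves.

s1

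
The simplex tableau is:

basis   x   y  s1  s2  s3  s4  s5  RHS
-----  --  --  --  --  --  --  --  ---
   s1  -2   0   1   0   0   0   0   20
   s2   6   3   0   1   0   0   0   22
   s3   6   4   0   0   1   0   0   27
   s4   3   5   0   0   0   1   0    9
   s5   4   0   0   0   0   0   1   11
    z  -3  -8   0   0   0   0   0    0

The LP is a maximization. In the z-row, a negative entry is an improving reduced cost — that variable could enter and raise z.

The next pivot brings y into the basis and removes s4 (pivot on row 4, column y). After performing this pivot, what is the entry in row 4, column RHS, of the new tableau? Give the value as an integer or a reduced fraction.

9/5

Pivot element is row 4, column y: 5.
Normalize row 4: new (row 4, RHS) = 9/5 = 9/5.
Row 4 is the pivot row, so the entry is 9/5.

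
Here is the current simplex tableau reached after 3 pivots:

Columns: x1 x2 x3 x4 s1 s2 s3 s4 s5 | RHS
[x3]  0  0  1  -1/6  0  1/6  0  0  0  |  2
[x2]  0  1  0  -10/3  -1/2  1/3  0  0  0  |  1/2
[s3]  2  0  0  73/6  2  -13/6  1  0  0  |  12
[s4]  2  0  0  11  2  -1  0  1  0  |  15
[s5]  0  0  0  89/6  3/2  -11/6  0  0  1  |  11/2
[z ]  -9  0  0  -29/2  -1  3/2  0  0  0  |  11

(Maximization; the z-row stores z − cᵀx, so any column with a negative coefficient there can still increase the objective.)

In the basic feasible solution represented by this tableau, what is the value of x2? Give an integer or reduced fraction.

1/2

x2 is basic (row 2); its value is the RHS of that row: 1/2.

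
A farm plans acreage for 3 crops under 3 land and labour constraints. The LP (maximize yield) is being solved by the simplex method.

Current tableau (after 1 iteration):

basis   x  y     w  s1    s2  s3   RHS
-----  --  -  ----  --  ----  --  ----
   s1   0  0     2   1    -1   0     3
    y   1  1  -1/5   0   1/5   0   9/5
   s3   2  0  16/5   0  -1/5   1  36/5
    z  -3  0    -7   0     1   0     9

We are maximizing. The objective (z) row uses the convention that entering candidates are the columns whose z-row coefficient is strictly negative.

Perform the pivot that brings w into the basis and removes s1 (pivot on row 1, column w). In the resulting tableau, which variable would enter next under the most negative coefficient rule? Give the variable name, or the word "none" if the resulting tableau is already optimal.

Pivot element 2. New z-row = old z-row − (-7)·(row 1/2).
Updated z-row coefficients: x: -3, y: 0, w: 0, s1: 7/2, s2: -5/2, s3: 0.
The most negative is -3 in column x, so x would enter next.

x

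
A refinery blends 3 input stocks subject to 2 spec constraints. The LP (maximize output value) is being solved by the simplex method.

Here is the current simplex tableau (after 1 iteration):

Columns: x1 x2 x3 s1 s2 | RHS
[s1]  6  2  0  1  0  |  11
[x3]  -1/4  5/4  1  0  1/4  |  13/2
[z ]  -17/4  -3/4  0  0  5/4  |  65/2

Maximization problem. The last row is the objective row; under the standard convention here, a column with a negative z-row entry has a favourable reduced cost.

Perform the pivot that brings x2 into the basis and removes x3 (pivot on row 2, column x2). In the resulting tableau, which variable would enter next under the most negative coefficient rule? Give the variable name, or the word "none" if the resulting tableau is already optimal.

x1

Pivot element 5/4. New z-row = old z-row − (-3/4)·(row 2/(5/4)).
Updated z-row coefficients: x1: -22/5, x2: 0, x3: 3/5, s1: 0, s2: 7/5.
The most negative is -22/5 in column x1, so x1 would enter next.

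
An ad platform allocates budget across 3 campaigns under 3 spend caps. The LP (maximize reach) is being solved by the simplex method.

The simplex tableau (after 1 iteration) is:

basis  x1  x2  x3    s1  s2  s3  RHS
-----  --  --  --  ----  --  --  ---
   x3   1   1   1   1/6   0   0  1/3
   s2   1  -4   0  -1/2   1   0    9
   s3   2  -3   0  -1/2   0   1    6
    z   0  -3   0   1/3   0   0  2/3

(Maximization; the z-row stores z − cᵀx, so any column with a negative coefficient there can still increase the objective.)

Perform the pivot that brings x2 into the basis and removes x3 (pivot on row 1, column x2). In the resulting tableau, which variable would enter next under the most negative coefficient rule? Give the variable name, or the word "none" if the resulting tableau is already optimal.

none

Pivot element 1. New z-row = old z-row − (-3)·(row 1/1).
Updated z-row coefficients: x1: 3, x2: 0, x3: 3, s1: 5/6, s2: 0, s3: 0.
No coefficient is strictly negative; the tableau after this pivot is optimal.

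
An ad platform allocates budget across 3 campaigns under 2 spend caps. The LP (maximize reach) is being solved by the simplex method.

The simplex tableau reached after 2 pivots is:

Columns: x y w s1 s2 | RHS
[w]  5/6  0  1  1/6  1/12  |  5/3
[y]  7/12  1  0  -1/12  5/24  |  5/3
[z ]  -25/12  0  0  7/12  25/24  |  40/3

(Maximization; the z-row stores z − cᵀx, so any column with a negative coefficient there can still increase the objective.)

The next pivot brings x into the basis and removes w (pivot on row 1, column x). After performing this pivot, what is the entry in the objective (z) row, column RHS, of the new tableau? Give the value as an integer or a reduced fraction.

Pivot element is row 1, column x: 5/6.
Normalize row 1: new (row 1, RHS) = (5/3)/(5/6) = 2.
z-row ← z-row − (-25/12)·(new row 1): 40/3 − (-25/12)·2 = 35/2.

35/2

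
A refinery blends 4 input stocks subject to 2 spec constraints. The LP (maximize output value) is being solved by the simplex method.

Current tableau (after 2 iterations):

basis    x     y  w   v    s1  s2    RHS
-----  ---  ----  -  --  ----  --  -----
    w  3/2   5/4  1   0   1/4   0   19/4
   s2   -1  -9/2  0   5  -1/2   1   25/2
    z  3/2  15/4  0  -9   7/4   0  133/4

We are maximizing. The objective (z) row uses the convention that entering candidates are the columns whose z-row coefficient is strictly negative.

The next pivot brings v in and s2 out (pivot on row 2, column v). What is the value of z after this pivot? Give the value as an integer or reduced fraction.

Minimum ratio for v: (25/2)/5 = 5/2.
z changes by −(z-row coeff of v)·ratio = −(-9)·(5/2) = 45/2.
New z = 133/4 + (45/2) = 223/4.

223/4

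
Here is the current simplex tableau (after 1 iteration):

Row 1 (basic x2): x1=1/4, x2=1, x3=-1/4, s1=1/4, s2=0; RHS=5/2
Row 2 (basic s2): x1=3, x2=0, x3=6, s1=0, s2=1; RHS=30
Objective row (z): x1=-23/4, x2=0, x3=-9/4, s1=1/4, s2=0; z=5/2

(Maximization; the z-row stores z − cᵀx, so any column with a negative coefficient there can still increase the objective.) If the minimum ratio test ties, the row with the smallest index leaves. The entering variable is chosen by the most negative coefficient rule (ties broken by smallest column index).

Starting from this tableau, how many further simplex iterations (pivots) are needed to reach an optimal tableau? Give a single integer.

2

pivot: x1 in, x2 out → z = 60
pivot: x3 in, s2 out → z = 60
No improving column remains; optimal.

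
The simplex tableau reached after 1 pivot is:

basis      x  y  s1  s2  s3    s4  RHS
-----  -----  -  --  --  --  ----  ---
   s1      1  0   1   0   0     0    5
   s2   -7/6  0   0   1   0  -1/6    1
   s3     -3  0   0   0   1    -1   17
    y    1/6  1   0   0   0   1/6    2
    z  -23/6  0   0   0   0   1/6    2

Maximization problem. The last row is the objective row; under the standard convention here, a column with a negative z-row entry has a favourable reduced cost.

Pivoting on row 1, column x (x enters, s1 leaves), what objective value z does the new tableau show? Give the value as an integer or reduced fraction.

127/6

Minimum ratio for x: 5/1 = 5.
z changes by −(z-row coeff of x)·ratio = −(-23/6)·5 = 115/6.
New z = 2 + (115/6) = 127/6.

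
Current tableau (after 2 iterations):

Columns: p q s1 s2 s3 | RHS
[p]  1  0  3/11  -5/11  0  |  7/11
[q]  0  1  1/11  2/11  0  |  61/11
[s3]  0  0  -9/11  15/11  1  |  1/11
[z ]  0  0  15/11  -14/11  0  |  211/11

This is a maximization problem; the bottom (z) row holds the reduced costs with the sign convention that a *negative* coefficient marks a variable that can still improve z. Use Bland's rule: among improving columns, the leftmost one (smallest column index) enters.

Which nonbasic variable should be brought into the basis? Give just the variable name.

Objective-row coefficients: p: 0, q: 0, s1: 15/11, s2: -14/11, s3: 0.
Improving columns: s2. Bland's rule picks the smallest column index → s2.

s2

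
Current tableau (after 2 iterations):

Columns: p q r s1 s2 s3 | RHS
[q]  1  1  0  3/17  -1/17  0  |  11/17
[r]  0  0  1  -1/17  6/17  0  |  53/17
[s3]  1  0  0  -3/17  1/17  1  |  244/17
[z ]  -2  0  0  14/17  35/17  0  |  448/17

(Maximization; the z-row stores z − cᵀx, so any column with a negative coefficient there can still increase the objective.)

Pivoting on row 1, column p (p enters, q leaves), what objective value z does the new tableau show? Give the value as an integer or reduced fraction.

470/17

Minimum ratio for p: (11/17)/1 = 11/17.
z changes by −(z-row coeff of p)·ratio = −(-2)·(11/17) = 22/17.
New z = 448/17 + (22/17) = 470/17.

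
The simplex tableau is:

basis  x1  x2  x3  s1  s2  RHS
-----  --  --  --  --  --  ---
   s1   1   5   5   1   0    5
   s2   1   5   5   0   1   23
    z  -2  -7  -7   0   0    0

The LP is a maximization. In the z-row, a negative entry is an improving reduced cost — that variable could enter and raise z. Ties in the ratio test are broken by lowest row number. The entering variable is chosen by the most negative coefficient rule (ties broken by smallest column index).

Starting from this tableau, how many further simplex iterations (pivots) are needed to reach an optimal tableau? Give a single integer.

pivot: x2 in, s1 out → z = 7
pivot: x1 in, x2 out → z = 10
No improving column remains; optimal.

2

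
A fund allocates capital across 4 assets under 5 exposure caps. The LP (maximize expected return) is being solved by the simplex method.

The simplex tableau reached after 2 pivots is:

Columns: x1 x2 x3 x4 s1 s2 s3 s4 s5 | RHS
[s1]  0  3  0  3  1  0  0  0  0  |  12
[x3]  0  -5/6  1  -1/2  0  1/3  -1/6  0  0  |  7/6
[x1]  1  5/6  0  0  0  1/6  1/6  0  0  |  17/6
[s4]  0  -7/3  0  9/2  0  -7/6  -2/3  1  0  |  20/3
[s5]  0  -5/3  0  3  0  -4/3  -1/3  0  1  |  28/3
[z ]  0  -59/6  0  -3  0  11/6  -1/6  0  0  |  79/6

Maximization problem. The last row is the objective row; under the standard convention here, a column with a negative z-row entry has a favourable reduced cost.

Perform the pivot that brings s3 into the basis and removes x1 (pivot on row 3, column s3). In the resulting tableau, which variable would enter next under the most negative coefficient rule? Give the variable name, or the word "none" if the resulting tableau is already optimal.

x2

Pivot element 1/6. New z-row = old z-row − (-1/6)·(row 3/(1/6)).
Updated z-row coefficients: x1: 1, x2: -9, x3: 0, x4: -3, s1: 0, s2: 2, s3: 0, s4: 0, s5: 0.
The most negative is -9 in column x2, so x2 would enter next.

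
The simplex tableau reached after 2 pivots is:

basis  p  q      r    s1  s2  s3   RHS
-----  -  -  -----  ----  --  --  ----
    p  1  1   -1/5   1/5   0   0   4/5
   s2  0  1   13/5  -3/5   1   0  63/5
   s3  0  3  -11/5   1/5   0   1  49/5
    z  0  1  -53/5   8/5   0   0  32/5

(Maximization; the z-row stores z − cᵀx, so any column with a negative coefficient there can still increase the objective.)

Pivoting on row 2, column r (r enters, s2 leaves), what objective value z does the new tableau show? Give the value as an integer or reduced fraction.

Minimum ratio for r: (63/5)/(13/5) = 63/13.
z changes by −(z-row coeff of r)·ratio = −(-53/5)·(63/13) = 3339/65.
New z = 32/5 + (3339/65) = 751/13.

751/13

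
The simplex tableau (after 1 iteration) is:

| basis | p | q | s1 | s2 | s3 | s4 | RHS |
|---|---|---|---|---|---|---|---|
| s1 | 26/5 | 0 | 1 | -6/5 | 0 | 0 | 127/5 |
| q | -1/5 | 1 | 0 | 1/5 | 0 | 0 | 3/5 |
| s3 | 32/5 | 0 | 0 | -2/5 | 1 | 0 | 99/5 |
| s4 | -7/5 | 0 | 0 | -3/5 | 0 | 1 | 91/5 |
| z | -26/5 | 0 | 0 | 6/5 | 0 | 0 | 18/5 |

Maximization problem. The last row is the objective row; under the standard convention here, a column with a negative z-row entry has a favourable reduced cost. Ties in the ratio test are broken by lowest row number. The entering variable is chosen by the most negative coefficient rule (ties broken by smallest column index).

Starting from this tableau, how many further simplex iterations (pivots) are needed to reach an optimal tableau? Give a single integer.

pivot: p in, s3 out → z = 315/16
No improving column remains; optimal.

1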